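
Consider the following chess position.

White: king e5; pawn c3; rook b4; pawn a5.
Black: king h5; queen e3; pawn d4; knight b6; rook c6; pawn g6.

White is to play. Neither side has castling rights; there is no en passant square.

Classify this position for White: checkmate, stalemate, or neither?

White to move; white king on e5.
In check: yes, from the black queen on e3.
King squares — d4: attacked by Qe3; e4: attacked by Qe3; f4: attacked by Qe3; d5: attacked by Nb6; f5: attacked by Pg6; d6: attacked by Rc6; e6: attacked by Qe3; f6: attacked by Rc6.
Legal moves for White: none.
In check with no legal moves → checkmate.

checkmate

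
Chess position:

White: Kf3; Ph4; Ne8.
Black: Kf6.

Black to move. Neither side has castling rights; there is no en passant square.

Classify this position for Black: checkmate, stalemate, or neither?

neither

Black to move; black king on f6.
In check: yes, from the white knight on e8.
Legal moves for Black: Kf7, Ke7, Kg6, Ke6, Kf5, Ke5.
Black is in check but has 6 legal moves → neither.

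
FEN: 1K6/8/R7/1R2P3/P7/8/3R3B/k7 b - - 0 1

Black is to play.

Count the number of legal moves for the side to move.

Black to move; king on a1.
In check: no.
Legal moves: none.
Count: 0.

0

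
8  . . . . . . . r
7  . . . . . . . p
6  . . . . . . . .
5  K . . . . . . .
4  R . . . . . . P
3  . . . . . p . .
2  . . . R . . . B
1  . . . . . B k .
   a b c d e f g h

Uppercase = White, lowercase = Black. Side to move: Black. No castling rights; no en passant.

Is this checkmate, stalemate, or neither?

neither

Black to move; black king on g1.
In check: yes, from the white bishop on h2.
King squares — f1: available; h1: available; f2: attacked by Rd2; g2: attacked by Bf1; h2: attacked by Rd2.
Legal moves for Black: Kh1, Kxf1.
Black is in check but has 2 legal moves → neither.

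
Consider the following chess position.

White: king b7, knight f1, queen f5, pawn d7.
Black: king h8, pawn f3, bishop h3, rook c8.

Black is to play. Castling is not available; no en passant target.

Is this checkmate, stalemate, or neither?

Black to move; black king on h8.
In check: no.
Legal moves for Black include: Kg8, Kg7, Rg8, Rf8, Re8, Rd8, Rb8+, Ra8, Rc7+, Rc6, Rc5, Rc4, Rc3, Rc2, Rc1, Bxf5, Bg4, Bg2, ... (list truncated; more exist).
Black has legal moves and is not in check → neither.

neither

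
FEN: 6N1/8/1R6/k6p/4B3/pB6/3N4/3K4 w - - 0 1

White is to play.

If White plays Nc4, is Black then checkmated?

After Nc4: black king on a5; in check: yes, from the white knight on c4.
King squares — a4: attacked by Bb3; b4: attacked by Rb6; b5: attacked by Rb6; a6: attacked by Rb6; b6: attacked by Nc4.
Black has no legal moves → checkmate.

yes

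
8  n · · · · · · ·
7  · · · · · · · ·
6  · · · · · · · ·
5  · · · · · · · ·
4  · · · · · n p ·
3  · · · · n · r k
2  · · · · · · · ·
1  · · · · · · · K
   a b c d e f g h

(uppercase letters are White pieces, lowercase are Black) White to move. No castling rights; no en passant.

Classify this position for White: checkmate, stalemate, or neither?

White to move; white king on h1.
In check: no.
King squares — g1: attacked by Rg3; g2: attacked by Ne3; h2: attacked by Kh3.
Legal moves for White: none.
Not in check and no legal moves → stalemate.

stalemate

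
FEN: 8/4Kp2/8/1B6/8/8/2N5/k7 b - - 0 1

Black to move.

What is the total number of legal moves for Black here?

3

Black to move; king on a1.
In check: yes, from the white knight on c2.
Legal moves: Kb2, Ka2, Kb1.
Count: 3.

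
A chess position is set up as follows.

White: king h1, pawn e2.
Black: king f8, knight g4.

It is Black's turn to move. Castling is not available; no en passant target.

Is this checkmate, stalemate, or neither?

neither

Black to move; black king on f8.
In check: no.
Legal moves for Black: Kg8, Ke8, Kg7, Kf7, Ke7, Nh6, Nf6, Ne5, Ne3, Nh2, Nf2+.
Black has 11 legal moves and is not in check → neither.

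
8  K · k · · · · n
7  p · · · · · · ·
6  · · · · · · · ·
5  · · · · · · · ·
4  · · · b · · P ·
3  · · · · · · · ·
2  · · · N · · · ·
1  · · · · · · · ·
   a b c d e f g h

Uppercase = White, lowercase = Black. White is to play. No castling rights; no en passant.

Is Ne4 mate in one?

After Ne4: black king on c8; in check: no.
Black is not in check, so this cannot be checkmate.

no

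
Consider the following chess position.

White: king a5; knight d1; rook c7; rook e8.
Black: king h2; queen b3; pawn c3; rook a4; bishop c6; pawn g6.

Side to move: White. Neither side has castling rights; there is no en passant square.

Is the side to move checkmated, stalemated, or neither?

checkmate

White to move; white king on a5.
In check: yes, from the black rook on a4.
King squares — a4: attacked by Qb3; b4: attacked by Qb3; b5: attacked by Qb3; a6: attacked by Ra4; b6: attacked by Qb3.
Legal moves for White: none.
In check with no legal moves → checkmate.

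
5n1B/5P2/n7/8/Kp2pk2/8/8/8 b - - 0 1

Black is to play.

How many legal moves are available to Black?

Black to move; king on f4.
In check: no.
Legal moves: Nh7, Nd7, Ng6, Ne6, Nb8, Nc7, Nc5+, Kg5, Kf5, Kg4, Kg3, Kf3, Ke3, e3, b3.
Count: 15.

15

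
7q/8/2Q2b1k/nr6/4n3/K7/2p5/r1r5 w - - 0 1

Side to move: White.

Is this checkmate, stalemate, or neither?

checkmate

White to move; white king on a3.
In check: yes, from the black rook on a1.
King squares — a2: attacked by Ra1; b2: attacked by Rb5; b3: attacked by Na5; a4: attacked by Ra1; b4: attacked by Rb5.
Legal moves for White: none.
In check with no legal moves → checkmate.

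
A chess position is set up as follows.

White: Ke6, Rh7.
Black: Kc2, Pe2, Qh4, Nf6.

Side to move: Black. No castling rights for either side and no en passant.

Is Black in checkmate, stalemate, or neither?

Black to move; black king on c2.
In check: no.
Legal moves for Black include: Ng8, Ne8, Nxh7, Nd7, Nh5, Nd5, Ng4, Ne4, Qxh7, Qh6, Qh5, Qg5, Qg4+, Qf4, Qe4+, Qd4, Qc4+, Qb4, ... (list truncated; more exist).
Black has legal moves and is not in check → neither.

neither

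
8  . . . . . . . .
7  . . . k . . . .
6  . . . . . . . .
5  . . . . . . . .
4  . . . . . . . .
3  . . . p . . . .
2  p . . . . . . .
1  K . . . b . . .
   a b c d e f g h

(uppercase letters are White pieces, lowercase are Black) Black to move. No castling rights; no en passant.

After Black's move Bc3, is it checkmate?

no

After Bc3: white king on a1; in check: yes, from the black bishop on c3.
White has 1 legal reply: Kxa2.
In check but a legal move exists → not checkmate.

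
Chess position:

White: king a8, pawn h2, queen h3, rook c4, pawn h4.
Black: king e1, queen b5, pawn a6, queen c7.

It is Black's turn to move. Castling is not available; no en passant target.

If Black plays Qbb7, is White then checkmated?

After Qbb7: white king on a8; in check: yes, from the black queen on b7.
King squares — a7: attacked by Qb7; b7: attacked by Qc7; b8: attacked by Qb7.
White has no legal moves → checkmate.

yes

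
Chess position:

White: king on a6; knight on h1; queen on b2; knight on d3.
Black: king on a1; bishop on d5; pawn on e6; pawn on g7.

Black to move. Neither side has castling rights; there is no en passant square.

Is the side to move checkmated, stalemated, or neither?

checkmate

Black to move; black king on a1.
In check: yes, from the white queen on b2.
King squares — b1: attacked by Qb2; a2: attacked by Qb2; b2: attacked by Nd3.
Legal moves for Black: none.
In check with no legal moves → checkmate.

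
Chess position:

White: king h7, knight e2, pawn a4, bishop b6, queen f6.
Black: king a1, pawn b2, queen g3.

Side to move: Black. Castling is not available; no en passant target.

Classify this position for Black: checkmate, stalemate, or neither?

neither

Black to move; black king on a1.
In check: no.
Legal moves for Black include: Qg8+, Qb8, Qg7+, Qc7+, Qg6+, Qd6, Qg5, Qe5, Qh4+, Qg4, Qf4, Qh3+, Qf3, Qe3, Qd3+, Qc3, Qb3, Qa3, ... (list truncated; more exist).
Black has legal moves and is not in check → neither.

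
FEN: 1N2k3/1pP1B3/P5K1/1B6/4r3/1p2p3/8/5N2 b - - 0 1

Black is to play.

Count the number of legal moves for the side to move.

Black to move; king on e8.
In check: yes, from the white bishop on b5.
Legal moves: Kxe7.
Count: 1.

1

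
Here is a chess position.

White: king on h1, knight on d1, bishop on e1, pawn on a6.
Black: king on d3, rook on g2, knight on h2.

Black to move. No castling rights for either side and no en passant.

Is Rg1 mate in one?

no

After Rg1: white king on h1; in check: yes, from the black rook on g1.
White has 2 legal replies: Kxh2, Kxg1.
In check but a legal move exists → not checkmate.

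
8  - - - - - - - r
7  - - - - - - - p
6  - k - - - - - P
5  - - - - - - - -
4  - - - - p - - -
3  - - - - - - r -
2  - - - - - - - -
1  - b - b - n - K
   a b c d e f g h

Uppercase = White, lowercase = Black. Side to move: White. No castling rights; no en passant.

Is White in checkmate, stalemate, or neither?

stalemate

White to move; white king on h1.
In check: no.
King squares — g1: attacked by Rg3; g2: attacked by Rg3; h2: attacked by Nf1.
Legal moves for White: none.
Not in check and no legal moves → stalemate.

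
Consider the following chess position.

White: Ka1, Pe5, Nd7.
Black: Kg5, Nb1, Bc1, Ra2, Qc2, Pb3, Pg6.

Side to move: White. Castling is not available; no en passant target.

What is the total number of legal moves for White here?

0

White to move; king on a1.
In check: yes, from the black rook on a2.
Legal moves: none.
Count: 0.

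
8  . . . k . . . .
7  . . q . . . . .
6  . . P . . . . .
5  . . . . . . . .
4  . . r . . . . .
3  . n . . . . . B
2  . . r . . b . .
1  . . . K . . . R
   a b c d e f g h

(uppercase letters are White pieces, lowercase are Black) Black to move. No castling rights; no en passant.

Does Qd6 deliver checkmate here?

yes

After Qd6: white king on d1; in check: yes, from the black queen on d6.
King squares — c1: attacked by Rc2; e1: attacked by Bf2; c2: attacked by Rc4; d2: attacked by Rc2; e2: attacked by Rc2.
White has no legal moves → checkmate.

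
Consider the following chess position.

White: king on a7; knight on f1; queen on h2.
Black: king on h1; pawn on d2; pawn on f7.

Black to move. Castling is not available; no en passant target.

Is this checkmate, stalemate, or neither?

Black to move; black king on h1.
In check: yes, from the white queen on h2.
King squares — g1: attacked by Qh2; g2: attacked by Qh2; h2: attacked by Nf1.
Legal moves for Black: none.
In check with no legal moves → checkmate.

checkmate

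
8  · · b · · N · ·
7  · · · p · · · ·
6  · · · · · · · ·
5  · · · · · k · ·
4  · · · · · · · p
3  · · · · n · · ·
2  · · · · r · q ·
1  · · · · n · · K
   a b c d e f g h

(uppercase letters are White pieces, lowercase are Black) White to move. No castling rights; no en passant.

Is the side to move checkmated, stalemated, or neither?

White to move; white king on h1.
In check: yes, from the black queen on g2.
King squares — g1: attacked by Qg2; g2: attacked by Ne1; h2: attacked by Qg2.
Legal moves for White: none.
In check with no legal moves → checkmate.

checkmate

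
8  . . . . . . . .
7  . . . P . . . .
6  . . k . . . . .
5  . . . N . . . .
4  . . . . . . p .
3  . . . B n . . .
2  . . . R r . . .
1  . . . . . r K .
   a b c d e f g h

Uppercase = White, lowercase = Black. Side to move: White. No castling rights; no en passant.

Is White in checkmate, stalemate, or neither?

checkmate

White to move; white king on g1.
In check: yes, from the black rook on f1.
King squares — f1: attacked by Ne3; h1: attacked by Rf1; f2: attacked by Rf1; g2: attacked by Re2; h2: attacked by Re2.
Legal moves for White: none.
In check with no legal moves → checkmate.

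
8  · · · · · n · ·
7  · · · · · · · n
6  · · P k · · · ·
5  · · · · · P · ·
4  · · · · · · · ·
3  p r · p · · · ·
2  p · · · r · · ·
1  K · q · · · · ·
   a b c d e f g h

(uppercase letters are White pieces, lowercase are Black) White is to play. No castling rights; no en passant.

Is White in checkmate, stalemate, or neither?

White to move; white king on a1.
In check: yes, from the black queen on c1.
King squares — b1: attacked by Qc1; a2: attacked by Re2; b2: attacked by Qc1.
Legal moves for White: none.
In check with no legal moves → checkmate.

checkmate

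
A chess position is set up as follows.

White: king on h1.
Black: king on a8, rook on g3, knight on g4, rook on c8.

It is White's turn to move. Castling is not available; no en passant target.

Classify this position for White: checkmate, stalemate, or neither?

White to move; white king on h1.
In check: no.
King squares — g1: attacked by Rg3; g2: attacked by Rg3; h2: attacked by Ng4.
Legal moves for White: none.
Not in check and no legal moves → stalemate.

stalemate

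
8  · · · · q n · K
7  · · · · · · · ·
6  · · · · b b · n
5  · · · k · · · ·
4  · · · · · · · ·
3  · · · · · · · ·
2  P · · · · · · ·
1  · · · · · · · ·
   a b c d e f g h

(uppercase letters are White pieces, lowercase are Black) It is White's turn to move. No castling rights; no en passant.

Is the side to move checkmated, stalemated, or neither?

checkmate

White to move; white king on h8.
In check: yes, from the black bishop on f6.
King squares — g7: attacked by Bf6; h7: attacked by Nf8; g8: attacked by Be6.
Legal moves for White: none.
In check with no legal moves → checkmate.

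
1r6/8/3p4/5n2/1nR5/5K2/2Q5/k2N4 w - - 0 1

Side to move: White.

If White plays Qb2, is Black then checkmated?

yes

After Qb2: black king on a1; in check: yes, from the white queen on b2.
King squares — b1: attacked by Qb2; a2: attacked by Qb2; b2: attacked by Nd1.
Black has no legal moves → checkmate.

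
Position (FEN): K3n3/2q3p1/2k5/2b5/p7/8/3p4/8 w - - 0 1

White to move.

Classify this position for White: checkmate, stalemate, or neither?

stalemate

White to move; white king on a8.
In check: no.
King squares — a7: attacked by Bc5; b7: attacked by Kc6; b8: attacked by Qc7.
Legal moves for White: none.
Not in check and no legal moves → stalemate.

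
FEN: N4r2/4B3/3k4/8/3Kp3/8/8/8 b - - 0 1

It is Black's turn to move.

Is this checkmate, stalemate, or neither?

Black to move; black king on d6.
In check: yes, from the white bishop on e7.
Legal moves for Black: Kxe7, Kd7, Ke6, Kc6.
Black is in check but has 4 legal moves → neither.

neither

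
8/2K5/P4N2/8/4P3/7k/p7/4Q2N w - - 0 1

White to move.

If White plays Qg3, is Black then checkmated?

After Qg3: black king on h3; in check: yes, from the white queen on g3.
King squares — g2: attacked by Qg3; h2: attacked by Qg3; g3: attacked by Nh1; g4: attacked by Qg3; h4: attacked by Qg3.
Black has no legal moves → checkmate.

yes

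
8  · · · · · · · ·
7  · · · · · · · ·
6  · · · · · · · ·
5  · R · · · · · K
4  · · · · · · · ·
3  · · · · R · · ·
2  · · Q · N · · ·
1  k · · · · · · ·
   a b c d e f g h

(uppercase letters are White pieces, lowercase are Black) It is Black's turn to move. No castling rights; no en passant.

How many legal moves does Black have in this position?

Black to move; king on a1.
In check: no.
Legal moves: none.
Count: 0.

0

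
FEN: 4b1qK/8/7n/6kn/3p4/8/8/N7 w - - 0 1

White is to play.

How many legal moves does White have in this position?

0

White to move; king on h8.
In check: yes, from the black queen on g8.
Legal moves: none.
Count: 0.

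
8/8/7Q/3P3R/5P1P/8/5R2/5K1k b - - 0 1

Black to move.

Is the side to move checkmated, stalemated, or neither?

stalemate

Black to move; black king on h1.
In check: no.
King squares — g1: attacked by Kf1; g2: attacked by Kf1; h2: attacked by Rf2.
Legal moves for Black: none.
Not in check and no legal moves → stalemate.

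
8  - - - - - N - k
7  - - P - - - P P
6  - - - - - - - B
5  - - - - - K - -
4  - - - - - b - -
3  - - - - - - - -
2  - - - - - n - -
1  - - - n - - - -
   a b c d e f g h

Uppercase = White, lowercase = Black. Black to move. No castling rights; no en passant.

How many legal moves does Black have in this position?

Black to move; king on h8.
In check: yes, from the white pawn on g7.
Legal moves: none.
Count: 0.

0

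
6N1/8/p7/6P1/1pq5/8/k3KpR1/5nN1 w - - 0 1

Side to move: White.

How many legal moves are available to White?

White to move; king on e2.
In check: yes, from the black queen on c4.
Legal moves: Kf3, Kxf2, Kd1.
Count: 3.

3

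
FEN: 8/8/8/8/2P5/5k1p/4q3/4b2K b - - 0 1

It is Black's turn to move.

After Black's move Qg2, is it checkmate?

yes

After Qg2: white king on h1; in check: yes, from the black queen on g2.
King squares — g1: attacked by Qg2; g2: attacked by Kf3; h2: attacked by Qg2.
White has no legal moves → checkmate.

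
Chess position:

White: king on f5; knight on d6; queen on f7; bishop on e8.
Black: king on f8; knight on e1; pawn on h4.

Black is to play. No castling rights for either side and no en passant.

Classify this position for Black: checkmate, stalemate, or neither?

checkmate

Black to move; black king on f8.
In check: yes, from the white queen on f7.
King squares — e7: attacked by Qf7; f7: attacked by Nd6; g7: attacked by Qf7; e8: attacked by Nd6; g8: attacked by Qf7.
Legal moves for Black: none.
In check with no legal moves → checkmate.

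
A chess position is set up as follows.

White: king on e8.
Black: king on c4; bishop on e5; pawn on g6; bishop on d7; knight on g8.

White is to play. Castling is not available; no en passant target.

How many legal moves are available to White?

4

White to move; king on e8.
In check: yes, from the black bishop on d7.
Legal moves: Kf8, Kd8, Kf7, Kxd7.
Count: 4.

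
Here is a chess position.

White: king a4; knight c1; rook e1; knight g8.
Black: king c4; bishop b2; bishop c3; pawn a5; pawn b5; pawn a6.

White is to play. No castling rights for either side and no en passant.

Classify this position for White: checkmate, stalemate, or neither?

checkmate

White to move; white king on a4.
In check: yes, from the black pawn on b5.
King squares — a3: attacked by Bb2; b3: attacked by Kc4; b4: attacked by Bc3; a5: attacked by Bc3; b5: attacked by Kc4.
Legal moves for White: none.
In check with no legal moves → checkmate.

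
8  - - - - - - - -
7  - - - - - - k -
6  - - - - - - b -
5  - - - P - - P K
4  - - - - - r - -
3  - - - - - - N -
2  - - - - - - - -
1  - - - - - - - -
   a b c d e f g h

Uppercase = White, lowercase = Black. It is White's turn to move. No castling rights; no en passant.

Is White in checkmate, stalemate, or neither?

checkmate

White to move; white king on h5.
In check: yes, from the black bishop on g6.
King squares — g4: attacked by Rf4; h4: attacked by Rf4; g5: own pawn; g6: attacked by Kg7; h6: attacked by Kg7.
Legal moves for White: none.
In check with no legal moves → checkmate.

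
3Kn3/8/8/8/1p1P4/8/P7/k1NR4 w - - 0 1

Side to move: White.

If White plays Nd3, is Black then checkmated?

After Nd3: black king on a1; in check: yes, from the white rook on d1.
Black has 1 legal reply: Kxa2.
In check but a legal move exists → not checkmate.

no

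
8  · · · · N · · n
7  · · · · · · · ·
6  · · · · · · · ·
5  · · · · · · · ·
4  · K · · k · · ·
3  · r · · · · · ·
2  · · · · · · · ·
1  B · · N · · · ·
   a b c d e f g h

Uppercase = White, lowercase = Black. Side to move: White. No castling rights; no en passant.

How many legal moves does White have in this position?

White to move; king on b4.
In check: yes, from the black rook on b3.
Legal moves: Kc5, Ka5, Kc4, Ka4, Kxb3.
Count: 5.

5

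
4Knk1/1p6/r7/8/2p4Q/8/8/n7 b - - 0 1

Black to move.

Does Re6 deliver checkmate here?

no

After Re6: white king on e8; in check: yes, from the black rook on e6.
White has 2 legal replies: Kd8, Qe7.
In check but a legal move exists → not checkmate.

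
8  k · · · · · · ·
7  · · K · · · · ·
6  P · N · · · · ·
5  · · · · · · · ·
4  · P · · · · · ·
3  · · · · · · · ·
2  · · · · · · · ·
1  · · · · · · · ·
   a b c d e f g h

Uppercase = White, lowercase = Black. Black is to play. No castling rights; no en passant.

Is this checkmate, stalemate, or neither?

stalemate

Black to move; black king on a8.
In check: no.
King squares — a7: attacked by Nc6; b7: attacked by Pa6; b8: attacked by Nc6.
Legal moves for Black: none.
Not in check and no legal moves → stalemate.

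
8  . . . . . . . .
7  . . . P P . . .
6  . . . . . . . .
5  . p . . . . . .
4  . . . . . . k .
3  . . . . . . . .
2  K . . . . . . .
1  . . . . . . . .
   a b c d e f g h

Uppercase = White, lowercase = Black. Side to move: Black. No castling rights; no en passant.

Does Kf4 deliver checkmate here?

no

After Kf4: white king on a2; in check: no.
White is not in check, so this cannot be checkmate.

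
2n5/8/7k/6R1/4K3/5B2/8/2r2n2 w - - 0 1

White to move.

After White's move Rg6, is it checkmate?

no

After Rg6: black king on h6; in check: yes, from the white rook on g6.
Black has 2 legal replies: Kh7, Kxg6.
In check but a legal move exists → not checkmate.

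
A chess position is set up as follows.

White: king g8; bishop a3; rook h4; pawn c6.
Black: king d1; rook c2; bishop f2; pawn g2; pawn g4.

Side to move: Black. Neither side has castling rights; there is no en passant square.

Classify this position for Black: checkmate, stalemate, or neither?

neither

Black to move; black king on d1.
In check: no.
Legal moves for Black include: Ba7, Bb6, Bc5, Bxh4, Bd4, Bg3, Be3, Bg1, Be1, Rxc6, Rc5, Rc4, Rc3, Re2, Rd2, Rb2, Ra2, Rc1, ... (list truncated; more exist).
Black has legal moves and is not in check → neither.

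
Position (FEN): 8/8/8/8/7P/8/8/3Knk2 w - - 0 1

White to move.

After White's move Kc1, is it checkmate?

After Kc1: black king on f1; in check: no.
Black is not in check, so this cannot be checkmate.

no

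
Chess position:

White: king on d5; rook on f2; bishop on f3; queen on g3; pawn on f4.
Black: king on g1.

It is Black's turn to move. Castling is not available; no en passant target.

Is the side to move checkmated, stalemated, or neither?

Black to move; black king on g1.
In check: yes, from the white queen on g3.
King squares — f1: attacked by Rf2; h1: attacked by Bf3; f2: attacked by Qg3; g2: attacked by Rf2; h2: attacked by Rf2.
Legal moves for Black: none.
In check with no legal moves → checkmate.

checkmate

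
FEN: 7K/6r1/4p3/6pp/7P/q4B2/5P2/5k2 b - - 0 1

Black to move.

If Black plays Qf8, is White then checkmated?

yes

After Qf8: white king on h8; in check: yes, from the black queen on f8.
King squares — g7: attacked by Qf8; h7: attacked by Rg7; g8: attacked by Rg7.
White has no legal moves → checkmate.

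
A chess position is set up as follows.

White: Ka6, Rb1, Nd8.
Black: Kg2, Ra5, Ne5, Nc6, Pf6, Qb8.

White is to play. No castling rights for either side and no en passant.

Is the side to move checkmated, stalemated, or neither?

checkmate

White to move; white king on a6.
In check: yes, from the black rook on a5.
King squares — a5: attacked by Nc6; b5: attacked by Ra5; b6: attacked by Qb8; a7: attacked by Ra5; b7: attacked by Qb8.
Legal moves for White: none.
In check with no legal moves → checkmate.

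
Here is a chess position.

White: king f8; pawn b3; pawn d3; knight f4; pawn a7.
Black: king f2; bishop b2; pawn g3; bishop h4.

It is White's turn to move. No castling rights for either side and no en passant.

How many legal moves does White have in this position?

16

White to move; king on f8.
In check: no.
Legal moves: Kg8, Ke8, Kf7, Ng6, Ne6, Nh5, Nd5, Nh3+, Ng2, Ne2, a8=Q, a8=R, a8=B, a8=N, d4, b4.
Count: 16.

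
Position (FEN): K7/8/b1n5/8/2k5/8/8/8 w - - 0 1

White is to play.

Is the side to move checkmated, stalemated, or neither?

stalemate

White to move; white king on a8.
In check: no.
King squares — a7: attacked by Nc6; b7: attacked by Ba6; b8: attacked by Nc6.
Legal moves for White: none.
Not in check and no legal moves → stalemate.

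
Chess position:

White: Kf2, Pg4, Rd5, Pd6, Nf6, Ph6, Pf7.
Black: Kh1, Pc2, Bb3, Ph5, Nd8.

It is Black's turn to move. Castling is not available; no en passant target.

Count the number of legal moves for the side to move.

Black to move; king on h1.
In check: no.
Legal moves: Nxf7, Nb7, Ne6, Nc6, Bxd5, Bc4, Ba4, Ba2, Kh2, hxg4, h4, c1=Q, c1=R, c1=B, c1=N.
Count: 15.

15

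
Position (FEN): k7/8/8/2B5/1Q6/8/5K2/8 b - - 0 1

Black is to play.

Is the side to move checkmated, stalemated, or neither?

Black to move; black king on a8.
In check: no.
King squares — a7: attacked by Bc5; b7: attacked by Qb4; b8: attacked by Qb4.
Legal moves for Black: none.
Not in check and no legal moves → stalemate.

stalemate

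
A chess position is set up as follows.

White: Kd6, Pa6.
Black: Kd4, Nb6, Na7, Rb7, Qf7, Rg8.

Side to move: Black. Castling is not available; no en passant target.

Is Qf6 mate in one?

yes

After Qf6: white king on d6; in check: yes, from the black queen on f6.
King squares — c5: attacked by Kd4; d5: attacked by Kd4; e5: attacked by Kd4; c6: attacked by Qf6; e6: attacked by Qf6; c7: attacked by Rb7; d7: attacked by Nb6; e7: attacked by Qf6.
White has no legal moves → checkmate.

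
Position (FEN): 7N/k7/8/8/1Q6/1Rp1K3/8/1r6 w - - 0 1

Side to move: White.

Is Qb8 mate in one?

no

After Qb8: black king on a7; in check: yes, from the white queen on b8.
Black has 1 legal reply: Ka6.
In check but a legal move exists → not checkmate.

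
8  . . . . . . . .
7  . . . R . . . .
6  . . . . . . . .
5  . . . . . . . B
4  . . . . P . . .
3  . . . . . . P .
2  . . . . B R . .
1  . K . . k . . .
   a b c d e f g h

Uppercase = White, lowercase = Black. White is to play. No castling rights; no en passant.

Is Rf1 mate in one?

After Rf1: black king on e1; in check: yes, from the white rook on f1.
King squares — d1: attacked by Rf1; f1: attacked by Be2; d2: attacked by Rd7; e2: attacked by Bh5; f2: attacked by Rf1.
Black has no legal moves → checkmate.

yes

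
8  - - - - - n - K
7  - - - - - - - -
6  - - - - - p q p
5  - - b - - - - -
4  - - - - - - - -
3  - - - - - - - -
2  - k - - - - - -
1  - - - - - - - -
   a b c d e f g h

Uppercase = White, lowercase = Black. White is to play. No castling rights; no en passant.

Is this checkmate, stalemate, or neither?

White to move; white king on h8.
In check: no.
King squares — g7: attacked by Qg6; h7: attacked by Qg6; g8: attacked by Qg6.
Legal moves for White: none.
Not in check and no legal moves → stalemate.

stalemate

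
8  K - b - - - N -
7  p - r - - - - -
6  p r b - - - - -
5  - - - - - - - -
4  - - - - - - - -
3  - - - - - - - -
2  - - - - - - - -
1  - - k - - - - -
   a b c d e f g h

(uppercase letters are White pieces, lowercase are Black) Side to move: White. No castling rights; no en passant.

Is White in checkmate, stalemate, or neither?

White to move; white king on a8.
In check: yes, from the black bishop on c6.
King squares — a7: attacked by Rc7; b7: attacked by Rb6; b8: attacked by Rb6.
Legal moves for White: none.
In check with no legal moves → checkmate.

checkmate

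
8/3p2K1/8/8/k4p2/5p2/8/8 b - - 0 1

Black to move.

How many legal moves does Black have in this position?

8

Black to move; king on a4.
In check: no.
Legal moves: Kb5, Ka5, Kb4, Kb3, Ka3, d6, f2, d5.
Count: 8.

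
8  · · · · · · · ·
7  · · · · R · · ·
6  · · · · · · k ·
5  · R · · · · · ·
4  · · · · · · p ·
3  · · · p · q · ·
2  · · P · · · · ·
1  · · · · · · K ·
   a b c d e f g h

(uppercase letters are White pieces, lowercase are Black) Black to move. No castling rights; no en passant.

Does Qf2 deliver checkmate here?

no

After Qf2: white king on g1; in check: yes, from the black queen on f2.
White has 2 legal replies: Kxf2, Kh1.
In check but a legal move exists → not checkmate.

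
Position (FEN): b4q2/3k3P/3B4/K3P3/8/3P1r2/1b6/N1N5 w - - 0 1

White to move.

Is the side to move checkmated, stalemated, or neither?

neither

White to move; white king on a5.
In check: no.
Legal moves for White include: Bxf8, Bb8, Be7, Bc7, Bc5, Bb4, Ba3, Kb6, Ka6, Kb5, Kb4, Ka4, Ncb3, Ne2, Na2, Nab3, Nc2, h8=Q, ... (list truncated; more exist).
White has legal moves and is not in check → neither.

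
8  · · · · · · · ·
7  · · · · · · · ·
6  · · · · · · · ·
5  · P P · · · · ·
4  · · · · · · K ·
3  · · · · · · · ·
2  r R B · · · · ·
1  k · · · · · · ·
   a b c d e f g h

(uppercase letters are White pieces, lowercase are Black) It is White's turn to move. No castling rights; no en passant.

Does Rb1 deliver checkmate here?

After Rb1: black king on a1; in check: yes, from the white rook on b1.
King squares — b1: attacked by Bc2; a2: own rook; b2: attacked by Rb1.
Black has no legal moves → checkmate.

yes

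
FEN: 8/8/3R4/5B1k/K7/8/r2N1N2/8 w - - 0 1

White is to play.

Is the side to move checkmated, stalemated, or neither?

White to move; white king on a4.
In check: yes, from the black rook on a2.
Legal moves for White: Kb5, Kb4, Kb3.
White is in check but has 3 legal moves → neither.

neither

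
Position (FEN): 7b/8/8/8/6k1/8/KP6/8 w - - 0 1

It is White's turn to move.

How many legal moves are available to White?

White to move; king on a2.
In check: no.
Legal moves: Kb3, Ka3, Kb1, Ka1, b3, b4.
Count: 6.

6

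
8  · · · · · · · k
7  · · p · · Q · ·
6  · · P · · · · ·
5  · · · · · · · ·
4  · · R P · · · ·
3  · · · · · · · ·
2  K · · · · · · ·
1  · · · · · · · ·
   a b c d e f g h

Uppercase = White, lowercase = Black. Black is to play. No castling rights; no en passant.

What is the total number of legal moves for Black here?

Black to move; king on h8.
In check: no.
Legal moves: none.
Count: 0.

0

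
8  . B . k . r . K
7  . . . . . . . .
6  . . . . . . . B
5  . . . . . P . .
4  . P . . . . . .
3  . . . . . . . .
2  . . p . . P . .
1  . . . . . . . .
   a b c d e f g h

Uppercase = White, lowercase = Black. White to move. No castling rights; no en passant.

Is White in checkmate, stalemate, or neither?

neither

White to move; white king on h8.
In check: yes, from the black rook on f8.
Legal moves for White: Kh7, Kg7, Bxf8.
White is in check but has 3 legal moves → neither.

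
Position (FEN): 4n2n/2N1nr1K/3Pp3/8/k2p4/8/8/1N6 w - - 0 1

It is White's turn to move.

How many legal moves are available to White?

2

White to move; king on h7.
In check: yes, from the black rook on f7.
Legal moves: Kxh8, Kh6.
Count: 2.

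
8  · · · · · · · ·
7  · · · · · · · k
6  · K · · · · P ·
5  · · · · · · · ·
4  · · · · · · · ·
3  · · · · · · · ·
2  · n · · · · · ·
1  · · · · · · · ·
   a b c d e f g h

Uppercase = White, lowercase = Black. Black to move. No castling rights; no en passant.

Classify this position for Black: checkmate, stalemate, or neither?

Black to move; black king on h7.
In check: yes, from the white pawn on g6.
King squares — g6: available; h6: available; g7: available; g8: available; h8: available.
Legal moves for Black: Kh8, Kg8, Kg7, Kh6, Kxg6.
Black is in check but has 5 legal moves → neither.

neither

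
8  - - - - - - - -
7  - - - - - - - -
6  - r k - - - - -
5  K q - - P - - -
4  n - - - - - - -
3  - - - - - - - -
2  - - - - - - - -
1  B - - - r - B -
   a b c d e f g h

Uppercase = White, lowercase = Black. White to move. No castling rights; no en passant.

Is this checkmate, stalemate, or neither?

checkmate

White to move; white king on a5.
In check: yes, from the black queen on b5.
King squares — a4: attacked by Qb5; b4: attacked by Qb5; b5: attacked by Rb6; a6: attacked by Qb5; b6: attacked by Na4.
Legal moves for White: none.
In check with no legal moves → checkmate.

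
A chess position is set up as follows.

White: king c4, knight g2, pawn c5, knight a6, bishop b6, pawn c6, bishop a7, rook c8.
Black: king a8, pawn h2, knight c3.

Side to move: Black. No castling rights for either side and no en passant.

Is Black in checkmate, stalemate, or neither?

checkmate

Black to move; black king on a8.
In check: yes, from the white rook on c8.
King squares — a7: attacked by Bb6; b7: attacked by Pc6; b8: attacked by Na6.
Legal moves for Black: none.
In check with no legal moves → checkmate.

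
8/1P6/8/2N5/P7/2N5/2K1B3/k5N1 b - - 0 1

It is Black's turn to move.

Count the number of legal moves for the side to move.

0

Black to move; king on a1.
In check: no.
Legal moves: none.
Count: 0.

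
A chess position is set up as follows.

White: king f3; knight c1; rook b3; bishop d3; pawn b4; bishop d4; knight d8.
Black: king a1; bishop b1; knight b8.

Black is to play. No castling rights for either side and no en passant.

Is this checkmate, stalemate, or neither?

checkmate

Black to move; black king on a1.
In check: yes, from the white bishop on d4.
King squares — b1: own bishop; a2: attacked by Nc1; b2: attacked by Rb3.
Legal moves for Black: none.
In check with no legal moves → checkmate.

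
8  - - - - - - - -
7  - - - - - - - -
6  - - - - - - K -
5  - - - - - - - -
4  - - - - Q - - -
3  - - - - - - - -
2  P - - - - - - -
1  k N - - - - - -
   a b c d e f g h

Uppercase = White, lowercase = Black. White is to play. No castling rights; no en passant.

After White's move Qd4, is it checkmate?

After Qd4: black king on a1; in check: yes, from the white queen on d4.
Black has 2 legal replies: Kxa2, Kxb1.
In check but a legal move exists → not checkmate.

no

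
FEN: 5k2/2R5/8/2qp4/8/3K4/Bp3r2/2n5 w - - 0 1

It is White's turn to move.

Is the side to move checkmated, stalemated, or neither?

White to move; white king on d3.
In check: yes, from the black knight on c1.
King squares — c2: attacked by Rf2; d2: attacked by Rf2; e2: attacked by Nc1; c3: attacked by Qc5; e3: attacked by Qc5; c4: attacked by Qc5; d4: attacked by Qc5; e4: attacked by Pd5.
Legal moves for White: none.
In check with no legal moves → checkmate.

checkmate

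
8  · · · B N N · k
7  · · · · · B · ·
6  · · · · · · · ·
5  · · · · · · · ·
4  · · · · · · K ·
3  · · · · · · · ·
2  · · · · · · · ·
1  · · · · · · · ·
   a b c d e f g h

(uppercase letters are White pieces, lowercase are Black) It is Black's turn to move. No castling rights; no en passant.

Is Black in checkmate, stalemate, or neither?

Black to move; black king on h8.
In check: no.
King squares — g7: attacked by Ne8; h7: attacked by Nf8; g8: attacked by Bf7.
Legal moves for Black: none.
Not in check and no legal moves → stalemate.

stalemate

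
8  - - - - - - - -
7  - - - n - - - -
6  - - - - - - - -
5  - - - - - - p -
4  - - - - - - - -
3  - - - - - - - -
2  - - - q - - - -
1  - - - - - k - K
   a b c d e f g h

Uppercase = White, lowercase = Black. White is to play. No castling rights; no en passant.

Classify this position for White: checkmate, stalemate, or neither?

White to move; white king on h1.
In check: no.
King squares — g1: attacked by Kf1; g2: attacked by Kf1; h2: attacked by Qd2.
Legal moves for White: none.
Not in check and no legal moves → stalemate.

stalemate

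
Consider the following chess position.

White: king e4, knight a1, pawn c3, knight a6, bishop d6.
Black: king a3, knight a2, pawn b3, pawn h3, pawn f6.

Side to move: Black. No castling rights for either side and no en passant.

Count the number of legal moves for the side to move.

Black to move; king on a3.
In check: yes, from the white bishop on d6.
Legal moves: Ka4, Kb2, Nb4.
Count: 3.

3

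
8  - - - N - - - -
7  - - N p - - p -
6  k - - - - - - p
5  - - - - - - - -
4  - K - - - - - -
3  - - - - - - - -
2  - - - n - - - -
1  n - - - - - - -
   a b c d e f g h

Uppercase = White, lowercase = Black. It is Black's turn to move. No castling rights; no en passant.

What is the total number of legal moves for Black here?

Black to move; king on a6.
In check: yes, from the white knight on c7.
Legal moves: Ka7, Kb6.
Count: 2.

2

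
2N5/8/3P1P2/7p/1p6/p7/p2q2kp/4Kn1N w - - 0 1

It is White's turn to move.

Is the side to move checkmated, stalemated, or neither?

White to move; white king on e1.
In check: yes, from the black queen on d2.
King squares — d1: attacked by Qd2; f1: attacked by Kg2; d2: attacked by Nf1; e2: attacked by Qd2; f2: attacked by Qd2.
Legal moves for White: none.
In check with no legal moves → checkmate.

checkmate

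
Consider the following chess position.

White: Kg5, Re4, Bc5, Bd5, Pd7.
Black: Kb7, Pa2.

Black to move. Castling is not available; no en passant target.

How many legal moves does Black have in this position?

Black to move; king on b7.
In check: yes, from the white bishop on d5.
Legal moves: Kb8, Kc7, Ka6.
Count: 3.

3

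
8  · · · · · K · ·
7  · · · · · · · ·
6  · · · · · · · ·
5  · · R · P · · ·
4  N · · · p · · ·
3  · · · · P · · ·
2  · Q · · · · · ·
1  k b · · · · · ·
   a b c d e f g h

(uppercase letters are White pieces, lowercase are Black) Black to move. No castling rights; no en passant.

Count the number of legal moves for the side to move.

0

Black to move; king on a1.
In check: yes, from the white queen on b2.
Legal moves: none.
Count: 0.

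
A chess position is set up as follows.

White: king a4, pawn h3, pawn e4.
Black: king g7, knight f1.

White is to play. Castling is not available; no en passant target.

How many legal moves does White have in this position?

7

White to move; king on a4.
In check: no.
Legal moves: Kb5, Ka5, Kb4, Kb3, Ka3, e5, h4.
Count: 7.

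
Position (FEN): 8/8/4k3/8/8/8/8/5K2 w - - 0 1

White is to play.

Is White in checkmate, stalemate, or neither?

White to move; white king on f1.
In check: no.
Legal moves for White: Kg2, Kf2, Ke2, Kg1, Ke1.
White has 5 legal moves and is not in check → neither.

neither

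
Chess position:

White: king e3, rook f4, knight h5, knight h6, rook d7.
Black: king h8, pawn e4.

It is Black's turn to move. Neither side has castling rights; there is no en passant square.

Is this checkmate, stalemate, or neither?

stalemate

Black to move; black king on h8.
In check: no.
King squares — g7: attacked by Nh5; h7: attacked by Rd7; g8: attacked by Nh6.
Legal moves for Black: none.
Not in check and no legal moves → stalemate.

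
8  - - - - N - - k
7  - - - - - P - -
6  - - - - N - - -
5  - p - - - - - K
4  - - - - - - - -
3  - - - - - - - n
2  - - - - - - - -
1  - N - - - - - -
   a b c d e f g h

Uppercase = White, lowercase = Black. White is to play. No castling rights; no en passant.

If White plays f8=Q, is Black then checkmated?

no

After f8=Q: black king on h8; in check: yes, from the white queen on f8.
Black has 1 legal reply: Kh7.
In check but a legal move exists → not checkmate.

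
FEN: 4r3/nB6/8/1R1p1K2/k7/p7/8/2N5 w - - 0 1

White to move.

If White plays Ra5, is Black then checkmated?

After Ra5: black king on a4; in check: yes, from the white rook on a5.
Black has 2 legal replies: Kxa5, Kb4.
In check but a legal move exists → not checkmate.

no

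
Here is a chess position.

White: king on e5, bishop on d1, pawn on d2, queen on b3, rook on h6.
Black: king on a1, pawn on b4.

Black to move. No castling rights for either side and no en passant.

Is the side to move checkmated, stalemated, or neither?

stalemate

Black to move; black king on a1.
In check: no.
King squares — b1: attacked by Qb3; a2: attacked by Qb3; b2: attacked by Qb3.
Legal moves for Black: none.
Not in check and no legal moves → stalemate.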